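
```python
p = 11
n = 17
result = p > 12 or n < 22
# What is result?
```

Trace:
`p = 11` → p = 11
`n = 17` → n = 17
`result = p > 12 or n < 22` → result = True
So result = True

Answer: True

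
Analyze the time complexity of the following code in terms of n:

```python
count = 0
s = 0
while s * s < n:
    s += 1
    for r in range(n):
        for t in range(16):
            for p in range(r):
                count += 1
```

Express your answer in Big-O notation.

Each loop level contributes: √n × n × 1 × n. Multiplying the contributions gives O(n^2√n).

Answer: O(n^2√n)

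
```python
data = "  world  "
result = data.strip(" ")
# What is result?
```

Trace:
`data = "  world  "` → data = '  world  '
`result = data.strip(" ")` → result = 'world'
So result = 'world'

Answer: 'world'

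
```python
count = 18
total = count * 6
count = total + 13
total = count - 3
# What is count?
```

Trace:
`count = 18` → count = 18
`total = count * 6` → total = 108
`count = total + 13` → count = 121
`total = count - 3` → total = 118
So count = 121

Answer: 121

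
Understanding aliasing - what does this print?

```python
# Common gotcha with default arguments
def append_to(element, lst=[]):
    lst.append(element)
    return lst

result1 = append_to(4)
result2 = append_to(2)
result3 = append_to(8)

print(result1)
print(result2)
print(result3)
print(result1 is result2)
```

Key concept: mutable default argument gotcha.
Step by step:
`result1 = append_to(4)` → result1 = [4]
`result2 = append_to(2)` → result1 = [4, 2] (same object as result2); result2 = [4, 2] (same object as result1)
`result3 = append_to(8)` → result1 = [4, 2, 8] (same object as result2, result3); result2 = [4, 2, 8] (same object as result1, result3); result3 = [4, 2, 8] (same object as result1, result2)
`print(result1)` → prints [4, 2, 8]
`print(result2)` → prints [4, 2, 8]
`print(result3)` → prints [4, 2, 8]
`print(result1 is result2)` → prints True

Answer:
[4, 2, 8]
[4, 2, 8]
[4, 2, 8]
True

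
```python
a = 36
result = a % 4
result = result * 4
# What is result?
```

Trace:
`a = 36` → a = 36
`result = a % 4` → result = 0
`result = result * 4` → result = 0
So result = 0

Answer: 0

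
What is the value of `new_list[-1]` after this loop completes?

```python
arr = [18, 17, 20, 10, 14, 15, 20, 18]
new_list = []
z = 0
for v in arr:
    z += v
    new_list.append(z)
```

Cumulative sum ends at 132
`new_list` takes the values: [] → [18] → [18, 35] → [18, 35, 55] → [18, 35, 55, 65] → [18, 35, 55, 65, 79] → [18, 35, 55, 65, 79, 94] → [18, 35, 55, 65, 79, 94, 114] → [18, 35, 55, 65, 79, 94, 114, 132]
So `new_list[-1]` = 132

Answer: 132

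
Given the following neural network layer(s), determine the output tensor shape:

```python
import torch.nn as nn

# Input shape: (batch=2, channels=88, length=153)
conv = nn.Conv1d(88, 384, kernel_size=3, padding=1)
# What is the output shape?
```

Input: (2, 88, 153) -> Output: (2, 384, 153)

Answer: (2, 384, 153)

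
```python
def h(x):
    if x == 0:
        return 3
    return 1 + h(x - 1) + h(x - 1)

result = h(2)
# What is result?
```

h(x) = 1 + 2·h(x-1), h(0)=3. Closed form: (3+1)·2^2 - 1 = 15.

Answer: 15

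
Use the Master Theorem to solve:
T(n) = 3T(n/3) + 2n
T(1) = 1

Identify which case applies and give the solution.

a=3, b=3, f(n)=2n. log_3(3) = 1. Since c=1 = 1, Case 2 applies: T(n) = Θ(n^log_b(a) · log n) = O(n log n).

Answer: O(n log n) - Case 2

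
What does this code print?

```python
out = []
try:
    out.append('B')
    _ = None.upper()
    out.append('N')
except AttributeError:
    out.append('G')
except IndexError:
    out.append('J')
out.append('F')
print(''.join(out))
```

Execution trace: 'B' (try body) → 'G' (except AttributeError) → 'F' (after the try/except). Output: BGF

Answer: BGF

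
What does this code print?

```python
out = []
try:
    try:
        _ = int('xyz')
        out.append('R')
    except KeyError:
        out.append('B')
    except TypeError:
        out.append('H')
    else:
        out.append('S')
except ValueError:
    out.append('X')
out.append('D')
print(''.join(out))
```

Execution trace: 'X' (outer except ValueError) → 'D' (after the try/except). Output: XD

Answer: XD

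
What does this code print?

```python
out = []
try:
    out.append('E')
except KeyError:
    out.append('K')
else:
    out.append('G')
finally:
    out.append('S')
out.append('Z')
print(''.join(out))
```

Execution trace: 'E' (try body, no exception) → 'G' (else) → 'S' (finally) → 'Z' (after the try/except). Output: EGSZ

Answer: EGSZ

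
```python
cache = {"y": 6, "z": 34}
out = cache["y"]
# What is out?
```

Trace:
`cache = {"y": 6, "z": 34}` → cache = {'y': 6, 'z': 34}
`out = cache["y"]` → out = 6
So out = 6

Answer: 6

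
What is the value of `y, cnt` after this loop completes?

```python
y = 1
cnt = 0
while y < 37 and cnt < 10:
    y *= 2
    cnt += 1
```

Double until >= 37 or 10 iterations
`y, cnt` takes the values: (1, 0) → (2, 0) → (2, 1) → (4, 1) → (4, 2) → (8, 2) → (8, 3) → (16, 3) → (16, 4) → (32, 4) → (32, 5) → (64, 5) → (64, 6)

Answer: 64, 6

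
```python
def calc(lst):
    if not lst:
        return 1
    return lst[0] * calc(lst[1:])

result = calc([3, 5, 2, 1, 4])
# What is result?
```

Product over [3, 5, 2, 1, 4] = 3 * 5 * 2 * 1 * 4 = 120

Answer: 120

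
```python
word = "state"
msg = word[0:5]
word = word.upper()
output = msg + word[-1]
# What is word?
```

Trace:
`word = "state"` → word = 'state'
`msg = word[0:5]` → msg = 'state'
`word = word.upper()` → word = 'STATE'
`output = msg + word[-1]` → output = 'stateE'
So word = 'STATE'

Answer: 'STATE'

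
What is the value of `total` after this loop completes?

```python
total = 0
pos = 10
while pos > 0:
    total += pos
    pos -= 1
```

Sum 10 down to 1
`total` takes the values: 0 → 10 → 19 → 27 → 34 → 40 → 45 → 49 → 52 → 54 → 55

Answer: 55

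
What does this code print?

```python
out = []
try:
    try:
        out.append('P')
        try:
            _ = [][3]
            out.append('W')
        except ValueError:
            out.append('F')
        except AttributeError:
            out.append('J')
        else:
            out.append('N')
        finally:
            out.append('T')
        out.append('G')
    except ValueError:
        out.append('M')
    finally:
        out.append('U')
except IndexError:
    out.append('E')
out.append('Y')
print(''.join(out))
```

Execution trace: 'P' (try body) → 'T' (inner finally) → 'U' (finally) → 'E' (outer except IndexError) → 'Y' (after the try/except). Output: PTUEY

Answer: PTUEY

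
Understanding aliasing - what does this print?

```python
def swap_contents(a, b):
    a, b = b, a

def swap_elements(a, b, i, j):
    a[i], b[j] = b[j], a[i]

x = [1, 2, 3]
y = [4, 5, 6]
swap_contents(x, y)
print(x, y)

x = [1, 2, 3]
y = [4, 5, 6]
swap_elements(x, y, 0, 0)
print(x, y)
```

Key concept: parameter rebinding vs mutation.
Step by step:
`x = [1, 2, 3]` → x = [1, 2, 3]
`y = [4, 5, 6]` → y = [4, 5, 6]
`swap_contents(x, y)` → no visible change to tracked variables
`print(x, y)` → prints [1, 2, 3] [4, 5, 6]
`x = [1, 2, 3]` → x = [1, 2, 3]
`y = [4, 5, 6]` → y = [4, 5, 6]
`swap_elements(x, y, 0, 0)` → x = [4, 2, 3]; y = [1, 5, 6]
`print(x, y)` → prints [4, 2, 3] [1, 5, 6]

Answer:
[1, 2, 3] [4, 5, 6]
[4, 2, 3] [1, 5, 6]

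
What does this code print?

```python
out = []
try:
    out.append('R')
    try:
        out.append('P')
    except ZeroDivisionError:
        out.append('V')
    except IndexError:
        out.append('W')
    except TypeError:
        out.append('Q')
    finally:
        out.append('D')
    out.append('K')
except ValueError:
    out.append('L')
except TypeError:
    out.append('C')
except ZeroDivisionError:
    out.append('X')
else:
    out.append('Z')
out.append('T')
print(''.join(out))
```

Execution trace: 'R' (try body) → 'P' (inner try body, no exception) → 'D' (inner finally) → 'K' (try body, no exception) → 'Z' (else) → 'T' (after the try/except). Output: RPDKZT

Answer: RPDKZT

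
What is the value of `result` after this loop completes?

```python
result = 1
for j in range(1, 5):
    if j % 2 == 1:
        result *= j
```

Product of odd numbers 1 to 4
`result` takes the values: 1 → 3

Answer: 3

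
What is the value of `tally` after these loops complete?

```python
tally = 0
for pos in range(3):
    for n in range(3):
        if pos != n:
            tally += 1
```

3² - 3 (exclude diagonal)
`tally` takes the values: 0 → 1 → 2 → 3 → 4 → 5 → 6

Answer: 6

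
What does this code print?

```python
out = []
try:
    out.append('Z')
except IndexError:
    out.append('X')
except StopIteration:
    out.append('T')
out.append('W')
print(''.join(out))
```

Execution trace: 'Z' (try body, no exception) → 'W' (after the try/except). Output: ZW

Answer: ZW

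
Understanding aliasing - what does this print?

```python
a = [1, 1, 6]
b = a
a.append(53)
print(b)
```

Key concept: basic list aliasing.
Step by step:
`a = [1, 1, 6]` → a = [1, 1, 6]
`b = a` → b = [1, 1, 6] (same object as a)
`a.append(53)` → a = [1, 1, 6, 53] (same object as b); b = [1, 1, 6, 53] (same object as a)
`print(b)` → prints [1, 1, 6, 53]

Answer: [1, 1, 6, 53]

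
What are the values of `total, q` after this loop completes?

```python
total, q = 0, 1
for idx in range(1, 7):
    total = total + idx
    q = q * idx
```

Sum and factorial of 1 to 6
`total, q` takes the values: (0, 1) → (1, 1) → (3, 1) → (3, 2) → (6, 2) → (6, 6) → (10, 6) → (10, 24) → (15, 24) → (15, 120) → (21, 120) → (21, 720)

Answer: 21, 720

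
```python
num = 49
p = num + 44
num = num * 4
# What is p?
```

Trace:
`num = 49` → num = 49
`p = num + 44` → p = 93
`num = num * 4` → num = 196
So p = 93

Answer: 93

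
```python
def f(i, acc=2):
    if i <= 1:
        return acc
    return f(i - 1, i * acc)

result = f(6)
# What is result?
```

Accumulator trace (n, acc): (6, 2) -> (5, 12) -> (4, 60) -> (3, 240) -> (2, 720) -> (1, 1440) -> return 1440

Answer: 1440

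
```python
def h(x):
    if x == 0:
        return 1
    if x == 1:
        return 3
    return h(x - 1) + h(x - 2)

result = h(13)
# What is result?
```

Build up from base cases: h(0)=1, h(1)=3, h(2)=4, h(3)=7, h(4)=11, h(5)=18, h(6)=29, ..., h(13)=843

Answer: 843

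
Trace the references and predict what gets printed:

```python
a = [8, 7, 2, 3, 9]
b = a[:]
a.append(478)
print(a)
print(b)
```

Key concept: slice [:] creates copy.
Step by step:
`a = [8, 7, 2, 3, 9]` → a = [8, 7, 2, 3, 9]
`b = a[:]` → b = [8, 7, 2, 3, 9]
`a.append(478)` → a = [8, 7, 2, 3, 9, 478]
`print(a)` → prints [8, 7, 2, 3, 9, 478]
`print(b)` → prints [8, 7, 2, 3, 9]

Answer:
[8, 7, 2, 3, 9, 478]
[8, 7, 2, 3, 9]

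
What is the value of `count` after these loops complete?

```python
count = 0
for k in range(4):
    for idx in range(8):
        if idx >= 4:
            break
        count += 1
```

Inner breaks at 4, outer runs 4 times
`count` takes the values: 0 → 1 → 2 → 3 → 4 → 5 → 6 → 7 → 8 → 9 → 10 → 11 → 12 → 13 → 14 → 15 → 16

Answer: 16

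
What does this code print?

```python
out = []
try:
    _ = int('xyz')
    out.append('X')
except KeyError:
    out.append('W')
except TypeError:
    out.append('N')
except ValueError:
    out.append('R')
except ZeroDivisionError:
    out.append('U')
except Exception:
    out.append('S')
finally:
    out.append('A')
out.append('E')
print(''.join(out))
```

Execution trace: 'R' (except ValueError) → 'A' (finally) → 'E' (after the try/except). Output: RAE

Answer: RAE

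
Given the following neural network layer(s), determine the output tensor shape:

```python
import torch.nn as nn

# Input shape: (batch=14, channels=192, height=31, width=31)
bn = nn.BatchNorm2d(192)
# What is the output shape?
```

Input: (14, 192, 31, 31) -> Output: (14, 192, 31, 31)

Answer: (14, 192, 31, 31)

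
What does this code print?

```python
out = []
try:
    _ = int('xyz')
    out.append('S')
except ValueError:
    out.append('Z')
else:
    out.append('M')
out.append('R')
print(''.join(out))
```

Execution trace: 'Z' (except ValueError) → 'R' (after the try/except). Output: ZR

Answer: ZR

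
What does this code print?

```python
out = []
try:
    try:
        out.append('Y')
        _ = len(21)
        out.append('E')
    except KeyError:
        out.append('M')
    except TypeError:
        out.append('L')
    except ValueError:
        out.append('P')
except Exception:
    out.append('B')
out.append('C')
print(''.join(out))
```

Execution trace: 'Y' (inner try body) → 'L' (inner except TypeError) → 'C' (after the try/except). Output: YLC

Answer: YLC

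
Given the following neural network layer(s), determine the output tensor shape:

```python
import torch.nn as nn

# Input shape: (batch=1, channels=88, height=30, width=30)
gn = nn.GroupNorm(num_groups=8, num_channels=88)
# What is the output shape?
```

Input: (1, 88, 30, 30) -> Output: (1, 88, 30, 30)

Answer: (1, 88, 30, 30)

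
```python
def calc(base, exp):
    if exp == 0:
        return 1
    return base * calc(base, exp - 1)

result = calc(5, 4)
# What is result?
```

calc(5, 4) = 5 * 5 * 5 * 5 = 625

Answer: 625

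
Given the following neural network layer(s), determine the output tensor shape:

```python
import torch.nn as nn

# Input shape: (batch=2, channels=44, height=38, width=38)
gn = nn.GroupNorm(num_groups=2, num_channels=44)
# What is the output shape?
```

Input: (2, 44, 38, 38) -> Output: (2, 44, 38, 38)

Answer: (2, 44, 38, 38)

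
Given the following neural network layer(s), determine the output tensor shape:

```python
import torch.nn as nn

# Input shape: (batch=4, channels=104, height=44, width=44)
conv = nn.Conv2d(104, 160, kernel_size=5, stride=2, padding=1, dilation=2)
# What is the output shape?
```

Input: (4, 104, 44, 44) -> Output: (4, 160, 19, 19)

Answer: (4, 160, 19, 19)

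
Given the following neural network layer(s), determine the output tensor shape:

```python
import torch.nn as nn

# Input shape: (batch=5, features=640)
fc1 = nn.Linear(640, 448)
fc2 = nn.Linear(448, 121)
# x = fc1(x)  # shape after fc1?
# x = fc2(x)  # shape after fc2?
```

Input: (5, 640) -> after fc1: (5, 448) -> Output: (5, 121)

Answer: (5, 121)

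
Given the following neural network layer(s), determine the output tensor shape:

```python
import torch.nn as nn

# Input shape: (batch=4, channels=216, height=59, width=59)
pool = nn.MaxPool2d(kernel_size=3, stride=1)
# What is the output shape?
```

Input: (4, 216, 59, 59) -> Output: (4, 216, 57, 57)

Answer: (4, 216, 57, 57)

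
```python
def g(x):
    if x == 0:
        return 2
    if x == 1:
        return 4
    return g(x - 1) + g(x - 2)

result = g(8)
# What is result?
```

Build up from base cases: g(0)=2, g(1)=4, g(2)=6, g(3)=10, g(4)=16, g(5)=26, g(6)=42, ..., g(8)=110

Answer: 110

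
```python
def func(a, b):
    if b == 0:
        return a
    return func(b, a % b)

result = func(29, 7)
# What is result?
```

func(29, 7) -> func(7, 1) -> func(1, 0) -> 1

Answer: 1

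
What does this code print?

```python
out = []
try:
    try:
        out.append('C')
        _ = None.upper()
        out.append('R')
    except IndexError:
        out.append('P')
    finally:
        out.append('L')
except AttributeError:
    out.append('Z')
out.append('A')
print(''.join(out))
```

Execution trace: 'C' (inner try body) → 'L' (inner finally) → 'Z' (outer except AttributeError) → 'A' (after the try/except). Output: CLZA

Answer: CLZA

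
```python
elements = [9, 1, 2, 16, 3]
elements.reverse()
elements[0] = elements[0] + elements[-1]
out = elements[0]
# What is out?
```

Trace:
`elements = [9, 1, 2, 16, 3]` → elements = [9, 1, 2, 16, 3]
`elements.reverse()` → elements = [3, 16, 2, 1, 9]
`elements[0] = elements[0] + elements[-1]` → elements = [12, 16, 2, 1, 9]
`out = elements[0]` → out = 12
So out = 12

Answer: 12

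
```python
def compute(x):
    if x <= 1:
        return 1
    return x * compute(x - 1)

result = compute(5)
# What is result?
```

compute(5) = 5 * 4 * 3 * 2 * 1 = 120

Answer: 120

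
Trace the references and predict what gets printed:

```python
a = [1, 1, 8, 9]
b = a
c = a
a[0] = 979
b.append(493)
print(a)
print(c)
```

Key concept: multiple aliases.
Step by step:
`a = [1, 1, 8, 9]` → a = [1, 1, 8, 9]
`b = a` → b = [1, 1, 8, 9] (same object as a)
`c = a` → c = [1, 1, 8, 9] (same object as a, b)
`a[0] = 979` → a = [979, 1, 8, 9] (same object as b, c); b = [979, 1, 8, 9] (same object as a, c); c = [979, 1, 8, 9] (same object as a, b)
`b.append(493)` → a = [979, 1, 8, 9, 493] (same object as b, c); b = [979, 1, 8, 9, 493] (same object as a, c); c = [979, 1, 8, 9, 493] (same object as a, b)
`print(a)` → prints [979, 1, 8, 9, 493]
`print(c)` → prints [979, 1, 8, 9, 493]

Answer:
[979, 1, 8, 9, 493]
[979, 1, 8, 9, 493]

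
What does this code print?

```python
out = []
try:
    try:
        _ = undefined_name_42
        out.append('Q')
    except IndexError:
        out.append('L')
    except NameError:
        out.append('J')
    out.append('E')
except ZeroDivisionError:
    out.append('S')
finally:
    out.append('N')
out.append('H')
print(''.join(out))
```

Execution trace: 'J' (inner except NameError) → 'E' (try body, no exception) → 'N' (finally) → 'H' (after the try/except). Output: JENH

Answer: JENH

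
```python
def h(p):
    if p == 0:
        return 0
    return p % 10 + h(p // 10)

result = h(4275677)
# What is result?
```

Sum of digits of 4275677: 7 + 7 + 6 + 5 + 7 + 2 + 4 = 38

Answer: 38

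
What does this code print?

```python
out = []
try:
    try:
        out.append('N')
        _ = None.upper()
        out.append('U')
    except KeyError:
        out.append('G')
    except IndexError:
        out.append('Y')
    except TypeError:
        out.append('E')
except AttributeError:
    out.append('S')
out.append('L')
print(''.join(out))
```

Execution trace: 'N' (try body) → 'S' (outer except AttributeError) → 'L' (after the try/except). Output: NSL

Answer: NSL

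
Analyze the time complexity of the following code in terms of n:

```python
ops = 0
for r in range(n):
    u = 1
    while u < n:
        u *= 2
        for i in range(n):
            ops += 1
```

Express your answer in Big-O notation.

Each loop level contributes: n × log n × n. Multiplying the contributions gives O(n^2 log n).

Answer: O(n^2 log n)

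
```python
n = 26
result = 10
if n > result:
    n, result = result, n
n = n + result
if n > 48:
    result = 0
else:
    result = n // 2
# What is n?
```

Trace:
`n = 26` → n = 26
`result = 10` → result = 10
`if n > result: ...` → n > result is True → n = 10; result = 26
`n = n + result` → n = 36
`if n > 48: ...` → n > 48 is False, take else branch → result = 18
So n = 36

Answer: 36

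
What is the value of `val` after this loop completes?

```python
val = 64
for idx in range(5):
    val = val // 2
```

Halve 5 times: 64 // 2^5 = 2
`val` takes the values: 64 → 32 → 16 → 8 → 4 → 2

Answer: 2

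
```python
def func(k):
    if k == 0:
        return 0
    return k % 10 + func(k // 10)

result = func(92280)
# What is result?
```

Sum of digits of 92280: 0 + 8 + 2 + 2 + 9 = 21

Answer: 21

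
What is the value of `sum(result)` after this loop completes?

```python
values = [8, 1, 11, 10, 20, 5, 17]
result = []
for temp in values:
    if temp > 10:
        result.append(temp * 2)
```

Sum of doubled values > 10
`result` takes the values: [] → [22] → [22, 40] → [22, 40, 34]
So `sum(result)` = 96

Answer: 96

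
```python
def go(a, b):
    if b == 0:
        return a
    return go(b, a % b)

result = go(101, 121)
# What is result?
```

go(101, 121) -> go(121, 101) -> go(101, 20) -> go(20, 1) -> go(1, 0) -> 1

Answer: 1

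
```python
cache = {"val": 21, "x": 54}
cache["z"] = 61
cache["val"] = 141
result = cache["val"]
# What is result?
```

Trace:
`cache = {"val": 21, "x": 54}` → cache = {'val': 21, 'x': 54}
`cache["z"] = 61` → cache = {'val': 21, 'x': 54, 'z': 61}
`cache["val"] = 141` → cache = {'val': 141, 'x': 54, 'z': 61}
`result = cache["val"]` → result = 141
So result = 141

Answer: 141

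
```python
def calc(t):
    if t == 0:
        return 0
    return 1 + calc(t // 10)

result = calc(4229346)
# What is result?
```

Count of digits of 4229346: 7

Answer: 7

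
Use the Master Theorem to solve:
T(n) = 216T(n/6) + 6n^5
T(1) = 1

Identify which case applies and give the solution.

a=216, b=6, f(n)=6n^5. log_6(216) = 3. Since c=5 > 3 and the regularity condition holds (216(n/6)^5 = (216/6^5)n^5 with 216/6^5 < 1), Case 3 applies: T(n) = Θ(f(n)) = O(n^5).

Answer: O(n^5) - Case 3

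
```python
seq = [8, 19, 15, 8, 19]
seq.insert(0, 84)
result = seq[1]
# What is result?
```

Trace:
`seq = [8, 19, 15, 8, 19]` → seq = [8, 19, 15, 8, 19]
`seq.insert(0, 84)` → seq = [84, 8, 19, 15, 8, 19]
`result = seq[1]` → result = 8
So result = 8

Answer: 8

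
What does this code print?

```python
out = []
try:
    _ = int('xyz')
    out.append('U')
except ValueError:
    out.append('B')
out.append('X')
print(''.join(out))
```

Execution trace: 'B' (except ValueError) → 'X' (after the try/except). Output: BX

Answer: BX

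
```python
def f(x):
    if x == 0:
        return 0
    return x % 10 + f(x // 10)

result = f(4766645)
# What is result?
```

Sum of digits of 4766645: 5 + 4 + 6 + 6 + 6 + 7 + 4 = 38

Answer: 38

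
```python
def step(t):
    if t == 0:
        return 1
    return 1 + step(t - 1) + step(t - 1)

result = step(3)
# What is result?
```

step(t) = 1 + 2·step(t-1), step(0)=1. Closed form: (1+1)·2^3 - 1 = 15.

Answer: 15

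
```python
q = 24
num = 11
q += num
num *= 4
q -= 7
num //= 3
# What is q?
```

Trace:
`q = 24` → q = 24
`num = 11` → num = 11
`q += num` → q = 35
`num *= 4` → num = 44
`q -= 7` → q = 28
`num //= 3` → num = 14
So q = 28

Answer: 28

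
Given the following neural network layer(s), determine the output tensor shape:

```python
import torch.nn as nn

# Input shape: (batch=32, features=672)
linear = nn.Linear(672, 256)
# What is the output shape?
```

Input: (32, 672) -> Output: (32, 256)

Answer: (32, 256)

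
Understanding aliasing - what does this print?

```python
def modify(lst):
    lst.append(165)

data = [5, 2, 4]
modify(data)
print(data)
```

Key concept: function modifies passed list.
Step by step:
`data = [5, 2, 4]` → data = [5, 2, 4]
`modify(data)` → data = [5, 2, 4, 165]
`print(data)` → prints [5, 2, 4, 165]

Answer: [5, 2, 4, 165]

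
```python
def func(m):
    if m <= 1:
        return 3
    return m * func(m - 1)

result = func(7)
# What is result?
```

func(7) = 7 * 6 * 5 * 4 * 3 * 2 * 3 = 15120

Answer: 15120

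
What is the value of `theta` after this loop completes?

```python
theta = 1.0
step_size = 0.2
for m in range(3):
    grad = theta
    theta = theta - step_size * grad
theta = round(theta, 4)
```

Gradient descent: w = 1.0 * (1 - 0.2)^3
`theta` takes the values: 1.0 → 0.8 → 0.64 → 0.512

Answer: 0.512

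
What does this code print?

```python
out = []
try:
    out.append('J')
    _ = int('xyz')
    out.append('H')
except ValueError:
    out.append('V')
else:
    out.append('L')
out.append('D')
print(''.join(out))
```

Execution trace: 'J' (try body) → 'V' (except ValueError) → 'D' (after the try/except). Output: JVD

Answer: JVD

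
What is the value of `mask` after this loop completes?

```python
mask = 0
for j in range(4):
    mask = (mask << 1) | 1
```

Build 4 consecutive 1-bits: 0b1111
`mask` takes the values: 0 → 1 → 3 → 7 → 15

Answer: 15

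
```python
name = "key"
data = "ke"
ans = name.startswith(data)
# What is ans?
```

Trace:
`name = "key"` → name = 'key'
`data = "ke"` → data = 'ke'
`ans = name.startswith(data)` → ans = True
So ans = True

Answer: True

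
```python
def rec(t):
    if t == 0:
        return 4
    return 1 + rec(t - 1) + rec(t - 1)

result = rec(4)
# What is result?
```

rec(t) = 1 + 2·rec(t-1), rec(0)=4. Closed form: (4+1)·2^4 - 1 = 79.

Answer: 79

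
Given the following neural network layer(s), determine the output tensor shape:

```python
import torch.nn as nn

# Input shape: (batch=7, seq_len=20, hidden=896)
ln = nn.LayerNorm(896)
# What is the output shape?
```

Input: (7, 20, 896) -> Output: (7, 20, 896)

Answer: (7, 20, 896)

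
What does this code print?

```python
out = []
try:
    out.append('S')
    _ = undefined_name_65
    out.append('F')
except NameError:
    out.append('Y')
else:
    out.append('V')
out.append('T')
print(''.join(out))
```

Execution trace: 'S' (try body) → 'Y' (except NameError) → 'T' (after the try/except). Output: SYT

Answer: SYT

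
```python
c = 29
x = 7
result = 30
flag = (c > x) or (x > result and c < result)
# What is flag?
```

Trace:
`c = 29` → c = 29
`x = 7` → x = 7
`result = 30` → result = 30
`flag = (c > x) or (x > result and c < result)` → flag = True
So flag = True

Answer: True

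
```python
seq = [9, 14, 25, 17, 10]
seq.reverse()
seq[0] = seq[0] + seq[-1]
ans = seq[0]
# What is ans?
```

Trace:
`seq = [9, 14, 25, 17, 10]` → seq = [9, 14, 25, 17, 10]
`seq.reverse()` → seq = [10, 17, 25, 14, 9]
`seq[0] = seq[0] + seq[-1]` → seq = [19, 17, 25, 14, 9]
`ans = seq[0]` → ans = 19
So ans = 19

Answer: 19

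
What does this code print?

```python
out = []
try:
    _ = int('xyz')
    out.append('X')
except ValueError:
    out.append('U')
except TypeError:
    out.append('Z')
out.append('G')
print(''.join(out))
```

Execution trace: 'U' (except ValueError) → 'G' (after the try/except). Output: UG

Answer: UG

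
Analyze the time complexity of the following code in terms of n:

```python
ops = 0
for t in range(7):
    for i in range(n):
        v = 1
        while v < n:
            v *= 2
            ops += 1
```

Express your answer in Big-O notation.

Each loop level contributes: 1 × n × log n. Multiplying the contributions gives O(n log n).

Answer: O(n log n)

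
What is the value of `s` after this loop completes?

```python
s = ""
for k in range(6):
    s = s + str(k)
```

Concatenate digits 0 to 5
`s` takes the values: "" → "0" → "01" → "012" → "0123" → "01234" → "012345"

Answer: "012345"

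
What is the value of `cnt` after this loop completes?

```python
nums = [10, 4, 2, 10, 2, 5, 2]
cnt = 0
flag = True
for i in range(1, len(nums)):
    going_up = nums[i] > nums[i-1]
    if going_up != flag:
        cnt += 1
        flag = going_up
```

Count direction changes in [10, 4, 2, 10, 2, 5, 2]
`cnt` takes the values: 0 → 1 → 2 → 3 → 4 → 5

Answer: 5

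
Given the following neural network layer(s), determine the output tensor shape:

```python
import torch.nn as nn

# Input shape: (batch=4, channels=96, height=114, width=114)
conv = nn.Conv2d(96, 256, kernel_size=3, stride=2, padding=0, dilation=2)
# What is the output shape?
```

Input: (4, 96, 114, 114) -> Output: (4, 256, 55, 55)

Answer: (4, 256, 55, 55)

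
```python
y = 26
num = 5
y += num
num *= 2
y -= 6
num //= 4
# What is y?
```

Trace:
`y = 26` → y = 26
`num = 5` → num = 5
`y += num` → y = 31
`num *= 2` → num = 10
`y -= 6` → y = 25
`num //= 4` → num = 2
So y = 25

Answer: 25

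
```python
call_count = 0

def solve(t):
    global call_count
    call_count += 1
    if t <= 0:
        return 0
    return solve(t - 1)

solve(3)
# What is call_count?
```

Linear recursion stepping by 1: 4 calls from t=3 down to ≤0.

Answer: 4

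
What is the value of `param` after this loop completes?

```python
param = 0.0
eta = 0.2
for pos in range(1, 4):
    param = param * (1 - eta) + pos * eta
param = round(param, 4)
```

Moving average with lr=0.2
`param` takes the values: 0.0 → 0.2 → 0.56 → 1.048

Answer: 1.048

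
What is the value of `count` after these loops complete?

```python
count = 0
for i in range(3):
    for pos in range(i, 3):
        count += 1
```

Upper triangle: 3 + 2 + ... + 1
`count` takes the values: 0 → 1 → 2 → 3 → 4 → 5 → 6

Answer: 6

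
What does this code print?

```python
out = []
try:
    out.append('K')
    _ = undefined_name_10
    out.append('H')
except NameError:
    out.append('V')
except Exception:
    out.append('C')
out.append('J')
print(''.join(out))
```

Execution trace: 'K' (try body) → 'V' (except NameError) → 'J' (after the try/except). Output: KVJ

Answer: KVJ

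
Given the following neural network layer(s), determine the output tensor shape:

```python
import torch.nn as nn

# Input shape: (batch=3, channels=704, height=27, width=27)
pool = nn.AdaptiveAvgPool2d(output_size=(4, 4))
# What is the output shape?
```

Input: (3, 704, 27, 27) -> Output: (3, 704, 4, 4)

Answer: (3, 704, 4, 4)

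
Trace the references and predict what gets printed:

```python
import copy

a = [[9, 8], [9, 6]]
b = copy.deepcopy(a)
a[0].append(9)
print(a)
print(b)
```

Key concept: deep copy is fully independent.
Step by step:
`a = [[9, 8], [9, 6]]` → a = [[9, 8], [9, 6]]
`b = copy.deepcopy(a)` → b = [[9, 8], [9, 6]]
`a[0].append(9)` → a = [[9, 8, 9], [9, 6]]
`print(a)` → prints [[9, 8, 9], [9, 6]]
`print(b)` → prints [[9, 8], [9, 6]]

Answer:
[[9, 8, 9], [9, 6]]
[[9, 8], [9, 6]]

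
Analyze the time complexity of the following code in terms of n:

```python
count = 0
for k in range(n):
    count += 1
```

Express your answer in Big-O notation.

Each loop level contributes: n. Multiplying the contributions gives O(n).

Answer: O(n)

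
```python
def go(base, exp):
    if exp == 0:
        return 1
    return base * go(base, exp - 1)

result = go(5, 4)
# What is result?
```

go(5, 4) = 5 * 5 * 5 * 5 = 625

Answer: 625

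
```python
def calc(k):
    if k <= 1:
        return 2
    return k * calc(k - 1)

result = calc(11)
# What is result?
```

calc(11) = 11 * 10 * 9 * 8 * 7 * 6 * 5 * 4 * 3 * 2 * 2 = 79833600

Answer: 79833600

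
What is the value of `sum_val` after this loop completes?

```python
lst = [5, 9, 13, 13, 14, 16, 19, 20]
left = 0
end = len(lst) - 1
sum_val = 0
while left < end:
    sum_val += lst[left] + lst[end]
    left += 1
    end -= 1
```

Sum of pairs from ends
`sum_val` takes the values: 0 → 25 → 53 → 82 → 109

Answer: 109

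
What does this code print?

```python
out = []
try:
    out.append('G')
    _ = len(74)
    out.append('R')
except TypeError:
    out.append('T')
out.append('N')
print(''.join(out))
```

Execution trace: 'G' (try body) → 'T' (except TypeError) → 'N' (after the try/except). Output: GTN

Answer: GTN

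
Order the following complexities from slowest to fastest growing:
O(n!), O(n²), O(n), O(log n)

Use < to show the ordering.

Ordered by growth rate: O(log n) < O(n) < O(n²) < O(n!)

Answer: O(log n) < O(n) < O(n²) < O(n!)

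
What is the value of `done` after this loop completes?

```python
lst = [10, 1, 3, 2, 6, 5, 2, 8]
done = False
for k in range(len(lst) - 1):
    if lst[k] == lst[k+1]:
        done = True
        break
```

Check consecutive duplicates in [10, 1, 3, 2, 6, 5, 2, 8]
`done` takes the values: False

Answer: False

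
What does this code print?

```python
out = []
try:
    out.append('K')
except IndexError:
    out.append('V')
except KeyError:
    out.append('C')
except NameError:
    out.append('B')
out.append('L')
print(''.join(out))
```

Execution trace: 'K' (try body, no exception) → 'L' (after the try/except). Output: KL

Answer: KL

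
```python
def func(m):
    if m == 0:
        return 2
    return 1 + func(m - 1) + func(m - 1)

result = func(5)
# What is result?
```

func(m) = 1 + 2·func(m-1), func(0)=2. Closed form: (2+1)·2^5 - 1 = 95.

Answer: 95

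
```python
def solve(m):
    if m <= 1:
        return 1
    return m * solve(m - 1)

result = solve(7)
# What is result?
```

solve(7) = 7 * 6 * 5 * 4 * 3 * 2 * 1 = 5040

Answer: 5040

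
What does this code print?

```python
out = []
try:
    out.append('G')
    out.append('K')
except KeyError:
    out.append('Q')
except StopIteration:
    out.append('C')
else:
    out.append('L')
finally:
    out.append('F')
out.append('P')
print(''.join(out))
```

Execution trace: 'G' (try body) → 'K' (try body, no exception) → 'L' (else) → 'F' (finally) → 'P' (after the try/except). Output: GKLFP

Answer: GKLFP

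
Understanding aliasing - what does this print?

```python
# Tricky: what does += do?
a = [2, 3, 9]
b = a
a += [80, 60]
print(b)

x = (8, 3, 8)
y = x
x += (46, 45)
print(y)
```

Key concept: += behavior differs for mutable vs immutable.
Step by step:
`a = [2, 3, 9]` → a = [2, 3, 9]
`b = a` → b = [2, 3, 9] (same object as a)
`a += [80, 60]` → a = [2, 3, 9, 80, 60] (same object as b); b = [2, 3, 9, 80, 60] (same object as a)
`print(b)` → prints [2, 3, 9, 80, 60]
`x = (8, 3, 8)` → x = (8, 3, 8)
`y = x` → y = (8, 3, 8)
`x += (46, 45)` → x = (8, 3, 8, 46, 45)
`print(y)` → prints (8, 3, 8)

Answer:
[2, 3, 9, 80, 60]
(8, 3, 8)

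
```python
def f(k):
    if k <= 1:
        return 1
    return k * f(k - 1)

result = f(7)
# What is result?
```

f(7) = 7 * 6 * 5 * 4 * 3 * 2 * 1 = 5040

Answer: 5040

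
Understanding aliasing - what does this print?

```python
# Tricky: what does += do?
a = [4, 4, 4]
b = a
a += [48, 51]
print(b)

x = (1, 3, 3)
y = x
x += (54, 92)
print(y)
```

Key concept: += behavior differs for mutable vs immutable.
Step by step:
`a = [4, 4, 4]` → a = [4, 4, 4]
`b = a` → b = [4, 4, 4] (same object as a)
`a += [48, 51]` → a = [4, 4, 4, 48, 51] (same object as b); b = [4, 4, 4, 48, 51] (same object as a)
`print(b)` → prints [4, 4, 4, 48, 51]
`x = (1, 3, 3)` → x = (1, 3, 3)
`y = x` → y = (1, 3, 3)
`x += (54, 92)` → x = (1, 3, 3, 54, 92)
`print(y)` → prints (1, 3, 3)

Answer:
[4, 4, 4, 48, 51]
(1, 3, 3)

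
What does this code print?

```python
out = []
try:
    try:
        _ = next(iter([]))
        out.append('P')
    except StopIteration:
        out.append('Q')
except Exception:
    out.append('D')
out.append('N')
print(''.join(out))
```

Execution trace: 'Q' (inner except StopIteration) → 'N' (after the try/except). Output: QN

Answer: QN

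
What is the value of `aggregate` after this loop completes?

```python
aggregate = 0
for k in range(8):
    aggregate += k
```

Sum of 0 to 7 = 28
`aggregate` takes the values: 0 → 1 → 3 → 6 → 10 → 15 → 21 → 28

Answer: 28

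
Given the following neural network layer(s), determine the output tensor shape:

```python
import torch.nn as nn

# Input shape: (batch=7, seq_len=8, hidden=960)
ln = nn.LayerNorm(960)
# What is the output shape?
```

Input: (7, 8, 960) -> Output: (7, 8, 960)

Answer: (7, 8, 960)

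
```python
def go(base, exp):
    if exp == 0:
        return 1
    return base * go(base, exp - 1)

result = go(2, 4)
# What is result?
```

go(2, 4) = 2 * 2 * 2 * 2 = 16

Answer: 16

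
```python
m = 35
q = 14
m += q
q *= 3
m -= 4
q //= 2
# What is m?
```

Trace:
`m = 35` → m = 35
`q = 14` → q = 14
`m += q` → m = 49
`q *= 3` → q = 42
`m -= 4` → m = 45
`q //= 2` → q = 21
So m = 45

Answer: 45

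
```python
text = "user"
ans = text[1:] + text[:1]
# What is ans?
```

Trace:
`text = "user"` → text = 'user'
`ans = text[1:] + text[:1]` → ans = 'seru'
So ans = 'seru'

Answer: 'seru'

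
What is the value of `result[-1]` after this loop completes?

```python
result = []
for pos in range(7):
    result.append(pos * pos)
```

Last element of squares 0 to 6
`result` takes the values: [] → [0] → [0, 1] → [0, 1, 4] → [0, 1, 4, 9] → [0, 1, 4, 9, 16] → [0, 1, 4, 9, 16, 25] → [0, 1, 4, 9, 16, 25, 36]
So `result[-1]` = 36

Answer: 36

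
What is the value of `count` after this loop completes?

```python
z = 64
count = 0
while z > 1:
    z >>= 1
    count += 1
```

Count right shifts until 1
`count` takes the values: 0 → 1 → 2 → 3 → 4 → 5 → 6

Answer: 6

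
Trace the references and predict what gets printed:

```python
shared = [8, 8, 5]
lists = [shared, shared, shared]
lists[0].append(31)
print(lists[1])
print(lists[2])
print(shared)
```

Key concept: list of same reference.
Step by step:
`shared = [8, 8, 5]` → shared = [8, 8, 5]
`lists = [shared, shared, shared]` → lists = [[8, 8, 5], [8, 8, 5], [8, 8, 5]]
`lists[0].append(31)` → shared = [8, 8, 5, 31]; lists = [[8, 8, 5, 31], [8, 8, 5, 31], [8, 8, 5, 31]]
`print(lists[1])` → prints [8, 8, 5, 31]
`print(lists[2])` → prints [8, 8, 5, 31]
`print(shared)` → prints [8, 8, 5, 31]

Answer:
[8, 8, 5, 31]
[8, 8, 5, 31]
[8, 8, 5, 31]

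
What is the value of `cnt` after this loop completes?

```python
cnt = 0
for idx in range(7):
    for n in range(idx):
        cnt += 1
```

Triangle number: 0+1+2+...+6
`cnt` takes the values: 0 → 1 → 2 → 3 → 4 → 5 → 6 → 7 → 8 → 9 → 10 → 11 → 12 → 13 → 14 → 15 → 16 → 17 → 18 → 19 → 20 → 21

Answer: 21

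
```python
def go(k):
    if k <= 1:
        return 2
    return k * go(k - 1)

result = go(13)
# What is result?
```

go(13) = 13 * 12 * 11 * 10 * 9 * 8 * 7 * 6 * 5 * 4 * 3 * 2 * 2 = 12454041600

Answer: 12454041600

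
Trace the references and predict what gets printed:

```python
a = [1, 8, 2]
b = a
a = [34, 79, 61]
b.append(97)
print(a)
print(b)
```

Key concept: rebinding vs mutation: a is rebound to a new list, b still points at the original.
Step by step:
`a = [1, 8, 2]` → a = [1, 8, 2]
`b = a` → b = [1, 8, 2] (same object as a)
`a = [34, 79, 61]` → a = [34, 79, 61]
`b.append(97)` → b = [1, 8, 2, 97]
`print(a)` → prints [34, 79, 61]
`print(b)` → prints [1, 8, 2, 97]

Answer:
[34, 79, 61]
[1, 8, 2, 97]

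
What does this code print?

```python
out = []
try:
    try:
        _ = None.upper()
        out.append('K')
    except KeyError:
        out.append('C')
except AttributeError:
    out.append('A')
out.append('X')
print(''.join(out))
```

Execution trace: 'A' (outer except AttributeError) → 'X' (after the try/except). Output: AX

Answer: AX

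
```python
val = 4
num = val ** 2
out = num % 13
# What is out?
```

Trace:
`val = 4` → val = 4
`num = val ** 2` → num = 16
`out = num % 13` → out = 3
So out = 3

Answer: 3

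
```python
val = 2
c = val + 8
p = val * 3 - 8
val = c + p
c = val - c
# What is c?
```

Trace:
`val = 2` → val = 2
`c = val + 8` → c = 10
`p = val * 3 - 8` → p = -2
`val = c + p` → val = 8
`c = val - c` → c = -2
So c = -2

Answer: -2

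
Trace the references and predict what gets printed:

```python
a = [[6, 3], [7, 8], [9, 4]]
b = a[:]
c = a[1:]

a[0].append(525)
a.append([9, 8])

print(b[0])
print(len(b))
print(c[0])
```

Key concept: slice with nested mutation.
Step by step:
`a = [[6, 3], [7, 8], [9, 4]]` → a = [[6, 3], [7, 8], [9, 4]]
`b = a[:]` → b = [[6, 3], [7, 8], [9, 4]]
`c = a[1:]` → c = [[7, 8], [9, 4]]
`a[0].append(525)` → a = [[6, 3, 525], [7, 8], [9, 4]]; b = [[6, 3, 525], [7, 8], [9, 4]]
`a.append([9, 8])` → a = [[6, 3, 525], [7, 8], [9, 4], [9, 8]]
`print(b[0])` → prints [6, 3, 525]
`print(len(b))` → prints 3
`print(c[0])` → prints [7, 8]

Answer:
[6, 3, 525]
3
[7, 8]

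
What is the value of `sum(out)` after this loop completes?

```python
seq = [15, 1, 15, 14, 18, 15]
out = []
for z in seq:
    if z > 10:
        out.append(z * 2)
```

Sum of doubled values > 10
`out` takes the values: [] → [30] → [30, 30] → [30, 30, 28] → [30, 30, 28, 36] → [30, 30, 28, 36, 30]
So `sum(out)` = 154

Answer: 154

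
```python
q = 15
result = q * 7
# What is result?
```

Trace:
`q = 15` → q = 15
`result = q * 7` → result = 105
So result = 105

Answer: 105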